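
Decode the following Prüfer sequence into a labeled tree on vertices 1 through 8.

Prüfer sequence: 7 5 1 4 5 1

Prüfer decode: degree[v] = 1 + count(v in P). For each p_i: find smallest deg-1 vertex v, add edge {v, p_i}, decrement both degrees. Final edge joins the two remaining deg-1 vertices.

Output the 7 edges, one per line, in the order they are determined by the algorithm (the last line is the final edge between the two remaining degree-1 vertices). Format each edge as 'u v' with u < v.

Answer: 2 7
3 5
1 6
4 7
4 5
1 5
1 8

Derivation:
Initial degrees: {1:3, 2:1, 3:1, 4:2, 5:3, 6:1, 7:2, 8:1}
Step 1: smallest deg-1 vertex = 2, p_1 = 7. Add edge {2,7}. Now deg[2]=0, deg[7]=1.
Step 2: smallest deg-1 vertex = 3, p_2 = 5. Add edge {3,5}. Now deg[3]=0, deg[5]=2.
Step 3: smallest deg-1 vertex = 6, p_3 = 1. Add edge {1,6}. Now deg[6]=0, deg[1]=2.
Step 4: smallest deg-1 vertex = 7, p_4 = 4. Add edge {4,7}. Now deg[7]=0, deg[4]=1.
Step 5: smallest deg-1 vertex = 4, p_5 = 5. Add edge {4,5}. Now deg[4]=0, deg[5]=1.
Step 6: smallest deg-1 vertex = 5, p_6 = 1. Add edge {1,5}. Now deg[5]=0, deg[1]=1.
Final: two remaining deg-1 vertices are 1, 8. Add edge {1,8}.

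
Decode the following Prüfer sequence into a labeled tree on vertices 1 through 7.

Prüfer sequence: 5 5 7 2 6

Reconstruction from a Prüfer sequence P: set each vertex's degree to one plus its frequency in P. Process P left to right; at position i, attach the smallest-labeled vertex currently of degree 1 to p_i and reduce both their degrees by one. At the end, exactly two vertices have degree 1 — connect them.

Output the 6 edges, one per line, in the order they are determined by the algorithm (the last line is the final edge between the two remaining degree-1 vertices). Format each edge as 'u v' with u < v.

Answer: 1 5
3 5
4 7
2 5
2 6
6 7

Derivation:
Initial degrees: {1:1, 2:2, 3:1, 4:1, 5:3, 6:2, 7:2}
Step 1: smallest deg-1 vertex = 1, p_1 = 5. Add edge {1,5}. Now deg[1]=0, deg[5]=2.
Step 2: smallest deg-1 vertex = 3, p_2 = 5. Add edge {3,5}. Now deg[3]=0, deg[5]=1.
Step 3: smallest deg-1 vertex = 4, p_3 = 7. Add edge {4,7}. Now deg[4]=0, deg[7]=1.
Step 4: smallest deg-1 vertex = 5, p_4 = 2. Add edge {2,5}. Now deg[5]=0, deg[2]=1.
Step 5: smallest deg-1 vertex = 2, p_5 = 6. Add edge {2,6}. Now deg[2]=0, deg[6]=1.
Final: two remaining deg-1 vertices are 6, 7. Add edge {6,7}.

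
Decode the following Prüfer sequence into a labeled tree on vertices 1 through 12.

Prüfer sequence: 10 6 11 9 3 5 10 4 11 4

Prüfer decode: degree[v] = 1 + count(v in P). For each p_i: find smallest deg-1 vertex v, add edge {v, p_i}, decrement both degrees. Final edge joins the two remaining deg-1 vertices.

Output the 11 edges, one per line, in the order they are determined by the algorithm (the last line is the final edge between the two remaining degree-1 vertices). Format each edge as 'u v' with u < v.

Initial degrees: {1:1, 2:1, 3:2, 4:3, 5:2, 6:2, 7:1, 8:1, 9:2, 10:3, 11:3, 12:1}
Step 1: smallest deg-1 vertex = 1, p_1 = 10. Add edge {1,10}. Now deg[1]=0, deg[10]=2.
Step 2: smallest deg-1 vertex = 2, p_2 = 6. Add edge {2,6}. Now deg[2]=0, deg[6]=1.
Step 3: smallest deg-1 vertex = 6, p_3 = 11. Add edge {6,11}. Now deg[6]=0, deg[11]=2.
Step 4: smallest deg-1 vertex = 7, p_4 = 9. Add edge {7,9}. Now deg[7]=0, deg[9]=1.
Step 5: smallest deg-1 vertex = 8, p_5 = 3. Add edge {3,8}. Now deg[8]=0, deg[3]=1.
Step 6: smallest deg-1 vertex = 3, p_6 = 5. Add edge {3,5}. Now deg[3]=0, deg[5]=1.
Step 7: smallest deg-1 vertex = 5, p_7 = 10. Add edge {5,10}. Now deg[5]=0, deg[10]=1.
Step 8: smallest deg-1 vertex = 9, p_8 = 4. Add edge {4,9}. Now deg[9]=0, deg[4]=2.
Step 9: smallest deg-1 vertex = 10, p_9 = 11. Add edge {10,11}. Now deg[10]=0, deg[11]=1.
Step 10: smallest deg-1 vertex = 11, p_10 = 4. Add edge {4,11}. Now deg[11]=0, deg[4]=1.
Final: two remaining deg-1 vertices are 4, 12. Add edge {4,12}.

Answer: 1 10
2 6
6 11
7 9
3 8
3 5
5 10
4 9
10 11
4 11
4 12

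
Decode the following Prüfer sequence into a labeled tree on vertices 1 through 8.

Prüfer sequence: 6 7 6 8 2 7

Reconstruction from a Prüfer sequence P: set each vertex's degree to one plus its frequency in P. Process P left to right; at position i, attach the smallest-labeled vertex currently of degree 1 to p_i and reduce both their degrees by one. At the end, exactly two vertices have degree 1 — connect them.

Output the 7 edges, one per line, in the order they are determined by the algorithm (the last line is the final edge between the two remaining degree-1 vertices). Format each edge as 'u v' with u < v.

Answer: 1 6
3 7
4 6
5 8
2 6
2 7
7 8

Derivation:
Initial degrees: {1:1, 2:2, 3:1, 4:1, 5:1, 6:3, 7:3, 8:2}
Step 1: smallest deg-1 vertex = 1, p_1 = 6. Add edge {1,6}. Now deg[1]=0, deg[6]=2.
Step 2: smallest deg-1 vertex = 3, p_2 = 7. Add edge {3,7}. Now deg[3]=0, deg[7]=2.
Step 3: smallest deg-1 vertex = 4, p_3 = 6. Add edge {4,6}. Now deg[4]=0, deg[6]=1.
Step 4: smallest deg-1 vertex = 5, p_4 = 8. Add edge {5,8}. Now deg[5]=0, deg[8]=1.
Step 5: smallest deg-1 vertex = 6, p_5 = 2. Add edge {2,6}. Now deg[6]=0, deg[2]=1.
Step 6: smallest deg-1 vertex = 2, p_6 = 7. Add edge {2,7}. Now deg[2]=0, deg[7]=1.
Final: two remaining deg-1 vertices are 7, 8. Add edge {7,8}.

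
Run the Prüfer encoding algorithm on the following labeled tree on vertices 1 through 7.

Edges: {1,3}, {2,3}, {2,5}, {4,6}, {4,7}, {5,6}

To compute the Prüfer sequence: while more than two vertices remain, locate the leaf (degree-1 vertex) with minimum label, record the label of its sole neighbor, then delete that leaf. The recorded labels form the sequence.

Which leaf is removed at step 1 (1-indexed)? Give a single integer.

Answer: 1

Derivation:
Step 1: current leaves = {1,7}. Remove leaf 1 (neighbor: 3).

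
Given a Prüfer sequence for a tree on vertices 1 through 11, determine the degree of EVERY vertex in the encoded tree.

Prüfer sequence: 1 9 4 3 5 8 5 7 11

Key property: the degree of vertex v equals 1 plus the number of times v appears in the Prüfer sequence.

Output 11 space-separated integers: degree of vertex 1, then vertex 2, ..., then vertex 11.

p_1 = 1: count[1] becomes 1
p_2 = 9: count[9] becomes 1
p_3 = 4: count[4] becomes 1
p_4 = 3: count[3] becomes 1
p_5 = 5: count[5] becomes 1
p_6 = 8: count[8] becomes 1
p_7 = 5: count[5] becomes 2
p_8 = 7: count[7] becomes 1
p_9 = 11: count[11] becomes 1
Degrees (1 + count): deg[1]=1+1=2, deg[2]=1+0=1, deg[3]=1+1=2, deg[4]=1+1=2, deg[5]=1+2=3, deg[6]=1+0=1, deg[7]=1+1=2, deg[8]=1+1=2, deg[9]=1+1=2, deg[10]=1+0=1, deg[11]=1+1=2

Answer: 2 1 2 2 3 1 2 2 2 1 2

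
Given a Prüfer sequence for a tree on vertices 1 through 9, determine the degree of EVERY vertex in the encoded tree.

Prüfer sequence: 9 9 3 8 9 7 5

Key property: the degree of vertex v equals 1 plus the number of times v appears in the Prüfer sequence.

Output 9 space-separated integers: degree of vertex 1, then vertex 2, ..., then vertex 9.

p_1 = 9: count[9] becomes 1
p_2 = 9: count[9] becomes 2
p_3 = 3: count[3] becomes 1
p_4 = 8: count[8] becomes 1
p_5 = 9: count[9] becomes 3
p_6 = 7: count[7] becomes 1
p_7 = 5: count[5] becomes 1
Degrees (1 + count): deg[1]=1+0=1, deg[2]=1+0=1, deg[3]=1+1=2, deg[4]=1+0=1, deg[5]=1+1=2, deg[6]=1+0=1, deg[7]=1+1=2, deg[8]=1+1=2, deg[9]=1+3=4

Answer: 1 1 2 1 2 1 2 2 4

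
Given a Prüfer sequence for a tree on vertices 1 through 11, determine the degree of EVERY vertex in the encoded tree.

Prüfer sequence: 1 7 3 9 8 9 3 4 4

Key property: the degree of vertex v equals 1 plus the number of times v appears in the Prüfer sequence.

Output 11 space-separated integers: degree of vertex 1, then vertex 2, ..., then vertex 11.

p_1 = 1: count[1] becomes 1
p_2 = 7: count[7] becomes 1
p_3 = 3: count[3] becomes 1
p_4 = 9: count[9] becomes 1
p_5 = 8: count[8] becomes 1
p_6 = 9: count[9] becomes 2
p_7 = 3: count[3] becomes 2
p_8 = 4: count[4] becomes 1
p_9 = 4: count[4] becomes 2
Degrees (1 + count): deg[1]=1+1=2, deg[2]=1+0=1, deg[3]=1+2=3, deg[4]=1+2=3, deg[5]=1+0=1, deg[6]=1+0=1, deg[7]=1+1=2, deg[8]=1+1=2, deg[9]=1+2=3, deg[10]=1+0=1, deg[11]=1+0=1

Answer: 2 1 3 3 1 1 2 2 3 1 1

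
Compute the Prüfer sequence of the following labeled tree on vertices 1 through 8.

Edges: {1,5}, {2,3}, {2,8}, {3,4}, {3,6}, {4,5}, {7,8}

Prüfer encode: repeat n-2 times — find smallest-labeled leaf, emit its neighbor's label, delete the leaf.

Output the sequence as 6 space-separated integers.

Step 1: leaves = {1,6,7}. Remove smallest leaf 1, emit neighbor 5.
Step 2: leaves = {5,6,7}. Remove smallest leaf 5, emit neighbor 4.
Step 3: leaves = {4,6,7}. Remove smallest leaf 4, emit neighbor 3.
Step 4: leaves = {6,7}. Remove smallest leaf 6, emit neighbor 3.
Step 5: leaves = {3,7}. Remove smallest leaf 3, emit neighbor 2.
Step 6: leaves = {2,7}. Remove smallest leaf 2, emit neighbor 8.
Done: 2 vertices remain (7, 8). Sequence = [5 4 3 3 2 8]

Answer: 5 4 3 3 2 8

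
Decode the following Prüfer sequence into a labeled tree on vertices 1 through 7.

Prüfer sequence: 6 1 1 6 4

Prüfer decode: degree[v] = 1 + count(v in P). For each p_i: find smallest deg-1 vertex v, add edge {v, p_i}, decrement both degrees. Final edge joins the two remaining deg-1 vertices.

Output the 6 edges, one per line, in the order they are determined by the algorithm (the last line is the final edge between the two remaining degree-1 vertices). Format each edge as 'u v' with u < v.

Initial degrees: {1:3, 2:1, 3:1, 4:2, 5:1, 6:3, 7:1}
Step 1: smallest deg-1 vertex = 2, p_1 = 6. Add edge {2,6}. Now deg[2]=0, deg[6]=2.
Step 2: smallest deg-1 vertex = 3, p_2 = 1. Add edge {1,3}. Now deg[3]=0, deg[1]=2.
Step 3: smallest deg-1 vertex = 5, p_3 = 1. Add edge {1,5}. Now deg[5]=0, deg[1]=1.
Step 4: smallest deg-1 vertex = 1, p_4 = 6. Add edge {1,6}. Now deg[1]=0, deg[6]=1.
Step 5: smallest deg-1 vertex = 6, p_5 = 4. Add edge {4,6}. Now deg[6]=0, deg[4]=1.
Final: two remaining deg-1 vertices are 4, 7. Add edge {4,7}.

Answer: 2 6
1 3
1 5
1 6
4 6
4 7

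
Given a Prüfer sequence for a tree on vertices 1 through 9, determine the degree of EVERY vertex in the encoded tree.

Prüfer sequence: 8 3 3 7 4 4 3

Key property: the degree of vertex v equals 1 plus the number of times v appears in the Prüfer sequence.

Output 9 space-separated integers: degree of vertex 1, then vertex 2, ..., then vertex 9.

p_1 = 8: count[8] becomes 1
p_2 = 3: count[3] becomes 1
p_3 = 3: count[3] becomes 2
p_4 = 7: count[7] becomes 1
p_5 = 4: count[4] becomes 1
p_6 = 4: count[4] becomes 2
p_7 = 3: count[3] becomes 3
Degrees (1 + count): deg[1]=1+0=1, deg[2]=1+0=1, deg[3]=1+3=4, deg[4]=1+2=3, deg[5]=1+0=1, deg[6]=1+0=1, deg[7]=1+1=2, deg[8]=1+1=2, deg[9]=1+0=1

Answer: 1 1 4 3 1 1 2 2 1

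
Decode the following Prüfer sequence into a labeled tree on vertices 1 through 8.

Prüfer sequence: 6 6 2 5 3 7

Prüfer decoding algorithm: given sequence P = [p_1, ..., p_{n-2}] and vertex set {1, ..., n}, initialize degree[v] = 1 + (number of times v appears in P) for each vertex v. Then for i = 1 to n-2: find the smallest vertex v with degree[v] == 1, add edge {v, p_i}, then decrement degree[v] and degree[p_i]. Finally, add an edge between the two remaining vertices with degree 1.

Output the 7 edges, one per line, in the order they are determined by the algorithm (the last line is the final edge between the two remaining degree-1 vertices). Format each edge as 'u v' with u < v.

Initial degrees: {1:1, 2:2, 3:2, 4:1, 5:2, 6:3, 7:2, 8:1}
Step 1: smallest deg-1 vertex = 1, p_1 = 6. Add edge {1,6}. Now deg[1]=0, deg[6]=2.
Step 2: smallest deg-1 vertex = 4, p_2 = 6. Add edge {4,6}. Now deg[4]=0, deg[6]=1.
Step 3: smallest deg-1 vertex = 6, p_3 = 2. Add edge {2,6}. Now deg[6]=0, deg[2]=1.
Step 4: smallest deg-1 vertex = 2, p_4 = 5. Add edge {2,5}. Now deg[2]=0, deg[5]=1.
Step 5: smallest deg-1 vertex = 5, p_5 = 3. Add edge {3,5}. Now deg[5]=0, deg[3]=1.
Step 6: smallest deg-1 vertex = 3, p_6 = 7. Add edge {3,7}. Now deg[3]=0, deg[7]=1.
Final: two remaining deg-1 vertices are 7, 8. Add edge {7,8}.

Answer: 1 6
4 6
2 6
2 5
3 5
3 7
7 8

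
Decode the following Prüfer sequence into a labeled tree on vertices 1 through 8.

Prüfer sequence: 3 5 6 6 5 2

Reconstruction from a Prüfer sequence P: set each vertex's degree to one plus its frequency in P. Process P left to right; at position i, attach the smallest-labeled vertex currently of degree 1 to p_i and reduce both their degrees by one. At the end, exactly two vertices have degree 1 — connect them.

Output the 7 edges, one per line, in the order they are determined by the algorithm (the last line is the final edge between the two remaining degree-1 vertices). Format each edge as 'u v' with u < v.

Initial degrees: {1:1, 2:2, 3:2, 4:1, 5:3, 6:3, 7:1, 8:1}
Step 1: smallest deg-1 vertex = 1, p_1 = 3. Add edge {1,3}. Now deg[1]=0, deg[3]=1.
Step 2: smallest deg-1 vertex = 3, p_2 = 5. Add edge {3,5}. Now deg[3]=0, deg[5]=2.
Step 3: smallest deg-1 vertex = 4, p_3 = 6. Add edge {4,6}. Now deg[4]=0, deg[6]=2.
Step 4: smallest deg-1 vertex = 7, p_4 = 6. Add edge {6,7}. Now deg[7]=0, deg[6]=1.
Step 5: smallest deg-1 vertex = 6, p_5 = 5. Add edge {5,6}. Now deg[6]=0, deg[5]=1.
Step 6: smallest deg-1 vertex = 5, p_6 = 2. Add edge {2,5}. Now deg[5]=0, deg[2]=1.
Final: two remaining deg-1 vertices are 2, 8. Add edge {2,8}.

Answer: 1 3
3 5
4 6
6 7
5 6
2 5
2 8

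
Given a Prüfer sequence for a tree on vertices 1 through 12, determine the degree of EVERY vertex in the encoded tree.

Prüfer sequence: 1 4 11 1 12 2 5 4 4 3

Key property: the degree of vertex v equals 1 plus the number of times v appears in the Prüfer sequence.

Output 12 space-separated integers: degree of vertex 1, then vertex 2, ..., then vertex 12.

p_1 = 1: count[1] becomes 1
p_2 = 4: count[4] becomes 1
p_3 = 11: count[11] becomes 1
p_4 = 1: count[1] becomes 2
p_5 = 12: count[12] becomes 1
p_6 = 2: count[2] becomes 1
p_7 = 5: count[5] becomes 1
p_8 = 4: count[4] becomes 2
p_9 = 4: count[4] becomes 3
p_10 = 3: count[3] becomes 1
Degrees (1 + count): deg[1]=1+2=3, deg[2]=1+1=2, deg[3]=1+1=2, deg[4]=1+3=4, deg[5]=1+1=2, deg[6]=1+0=1, deg[7]=1+0=1, deg[8]=1+0=1, deg[9]=1+0=1, deg[10]=1+0=1, deg[11]=1+1=2, deg[12]=1+1=2

Answer: 3 2 2 4 2 1 1 1 1 1 2 2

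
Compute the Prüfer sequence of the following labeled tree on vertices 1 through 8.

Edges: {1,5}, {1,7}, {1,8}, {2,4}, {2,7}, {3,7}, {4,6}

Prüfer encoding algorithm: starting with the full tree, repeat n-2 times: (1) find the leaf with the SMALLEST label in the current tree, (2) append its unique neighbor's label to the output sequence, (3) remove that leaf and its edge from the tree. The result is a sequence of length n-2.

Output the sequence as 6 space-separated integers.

Answer: 7 1 4 2 7 1

Derivation:
Step 1: leaves = {3,5,6,8}. Remove smallest leaf 3, emit neighbor 7.
Step 2: leaves = {5,6,8}. Remove smallest leaf 5, emit neighbor 1.
Step 3: leaves = {6,8}. Remove smallest leaf 6, emit neighbor 4.
Step 4: leaves = {4,8}. Remove smallest leaf 4, emit neighbor 2.
Step 5: leaves = {2,8}. Remove smallest leaf 2, emit neighbor 7.
Step 6: leaves = {7,8}. Remove smallest leaf 7, emit neighbor 1.
Done: 2 vertices remain (1, 8). Sequence = [7 1 4 2 7 1]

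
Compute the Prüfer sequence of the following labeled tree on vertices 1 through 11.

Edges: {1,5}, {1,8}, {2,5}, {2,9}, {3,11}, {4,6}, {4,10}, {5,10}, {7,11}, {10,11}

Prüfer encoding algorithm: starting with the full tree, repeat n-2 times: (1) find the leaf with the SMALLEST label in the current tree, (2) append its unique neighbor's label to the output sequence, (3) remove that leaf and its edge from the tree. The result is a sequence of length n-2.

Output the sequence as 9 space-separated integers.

Answer: 11 4 10 11 1 5 2 5 10

Derivation:
Step 1: leaves = {3,6,7,8,9}. Remove smallest leaf 3, emit neighbor 11.
Step 2: leaves = {6,7,8,9}. Remove smallest leaf 6, emit neighbor 4.
Step 3: leaves = {4,7,8,9}. Remove smallest leaf 4, emit neighbor 10.
Step 4: leaves = {7,8,9}. Remove smallest leaf 7, emit neighbor 11.
Step 5: leaves = {8,9,11}. Remove smallest leaf 8, emit neighbor 1.
Step 6: leaves = {1,9,11}. Remove smallest leaf 1, emit neighbor 5.
Step 7: leaves = {9,11}. Remove smallest leaf 9, emit neighbor 2.
Step 8: leaves = {2,11}. Remove smallest leaf 2, emit neighbor 5.
Step 9: leaves = {5,11}. Remove smallest leaf 5, emit neighbor 10.
Done: 2 vertices remain (10, 11). Sequence = [11 4 10 11 1 5 2 5 10]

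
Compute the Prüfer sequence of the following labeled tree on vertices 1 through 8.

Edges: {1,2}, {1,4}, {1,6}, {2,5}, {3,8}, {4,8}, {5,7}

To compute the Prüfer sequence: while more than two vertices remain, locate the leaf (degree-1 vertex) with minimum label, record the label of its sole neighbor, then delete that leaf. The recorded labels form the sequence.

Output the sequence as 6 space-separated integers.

Step 1: leaves = {3,6,7}. Remove smallest leaf 3, emit neighbor 8.
Step 2: leaves = {6,7,8}. Remove smallest leaf 6, emit neighbor 1.
Step 3: leaves = {7,8}. Remove smallest leaf 7, emit neighbor 5.
Step 4: leaves = {5,8}. Remove smallest leaf 5, emit neighbor 2.
Step 5: leaves = {2,8}. Remove smallest leaf 2, emit neighbor 1.
Step 6: leaves = {1,8}. Remove smallest leaf 1, emit neighbor 4.
Done: 2 vertices remain (4, 8). Sequence = [8 1 5 2 1 4]

Answer: 8 1 5 2 1 4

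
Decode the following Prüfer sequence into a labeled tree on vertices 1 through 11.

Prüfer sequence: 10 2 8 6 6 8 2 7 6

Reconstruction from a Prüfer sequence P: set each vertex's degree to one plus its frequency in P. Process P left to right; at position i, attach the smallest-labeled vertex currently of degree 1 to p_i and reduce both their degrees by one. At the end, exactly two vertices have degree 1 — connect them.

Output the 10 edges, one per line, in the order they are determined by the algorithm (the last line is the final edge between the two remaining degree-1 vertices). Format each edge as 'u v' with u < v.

Initial degrees: {1:1, 2:3, 3:1, 4:1, 5:1, 6:4, 7:2, 8:3, 9:1, 10:2, 11:1}
Step 1: smallest deg-1 vertex = 1, p_1 = 10. Add edge {1,10}. Now deg[1]=0, deg[10]=1.
Step 2: smallest deg-1 vertex = 3, p_2 = 2. Add edge {2,3}. Now deg[3]=0, deg[2]=2.
Step 3: smallest deg-1 vertex = 4, p_3 = 8. Add edge {4,8}. Now deg[4]=0, deg[8]=2.
Step 4: smallest deg-1 vertex = 5, p_4 = 6. Add edge {5,6}. Now deg[5]=0, deg[6]=3.
Step 5: smallest deg-1 vertex = 9, p_5 = 6. Add edge {6,9}. Now deg[9]=0, deg[6]=2.
Step 6: smallest deg-1 vertex = 10, p_6 = 8. Add edge {8,10}. Now deg[10]=0, deg[8]=1.
Step 7: smallest deg-1 vertex = 8, p_7 = 2. Add edge {2,8}. Now deg[8]=0, deg[2]=1.
Step 8: smallest deg-1 vertex = 2, p_8 = 7. Add edge {2,7}. Now deg[2]=0, deg[7]=1.
Step 9: smallest deg-1 vertex = 7, p_9 = 6. Add edge {6,7}. Now deg[7]=0, deg[6]=1.
Final: two remaining deg-1 vertices are 6, 11. Add edge {6,11}.

Answer: 1 10
2 3
4 8
5 6
6 9
8 10
2 8
2 7
6 7
6 11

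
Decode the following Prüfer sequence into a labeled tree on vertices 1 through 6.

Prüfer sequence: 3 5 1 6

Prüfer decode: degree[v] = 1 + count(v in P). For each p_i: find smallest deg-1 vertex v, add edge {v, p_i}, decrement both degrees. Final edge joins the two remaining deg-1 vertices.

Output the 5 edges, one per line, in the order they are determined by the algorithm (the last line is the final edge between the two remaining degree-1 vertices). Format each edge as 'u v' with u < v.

Initial degrees: {1:2, 2:1, 3:2, 4:1, 5:2, 6:2}
Step 1: smallest deg-1 vertex = 2, p_1 = 3. Add edge {2,3}. Now deg[2]=0, deg[3]=1.
Step 2: smallest deg-1 vertex = 3, p_2 = 5. Add edge {3,5}. Now deg[3]=0, deg[5]=1.
Step 3: smallest deg-1 vertex = 4, p_3 = 1. Add edge {1,4}. Now deg[4]=0, deg[1]=1.
Step 4: smallest deg-1 vertex = 1, p_4 = 6. Add edge {1,6}. Now deg[1]=0, deg[6]=1.
Final: two remaining deg-1 vertices are 5, 6. Add edge {5,6}.

Answer: 2 3
3 5
1 4
1 6
5 6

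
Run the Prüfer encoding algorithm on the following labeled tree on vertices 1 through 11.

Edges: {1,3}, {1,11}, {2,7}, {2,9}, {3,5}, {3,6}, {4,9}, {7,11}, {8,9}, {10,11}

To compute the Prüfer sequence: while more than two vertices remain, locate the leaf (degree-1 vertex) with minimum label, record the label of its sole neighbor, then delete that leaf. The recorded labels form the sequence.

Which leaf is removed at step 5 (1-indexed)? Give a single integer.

Step 1: current leaves = {4,5,6,8,10}. Remove leaf 4 (neighbor: 9).
Step 2: current leaves = {5,6,8,10}. Remove leaf 5 (neighbor: 3).
Step 3: current leaves = {6,8,10}. Remove leaf 6 (neighbor: 3).
Step 4: current leaves = {3,8,10}. Remove leaf 3 (neighbor: 1).
Step 5: current leaves = {1,8,10}. Remove leaf 1 (neighbor: 11).

Answer: 1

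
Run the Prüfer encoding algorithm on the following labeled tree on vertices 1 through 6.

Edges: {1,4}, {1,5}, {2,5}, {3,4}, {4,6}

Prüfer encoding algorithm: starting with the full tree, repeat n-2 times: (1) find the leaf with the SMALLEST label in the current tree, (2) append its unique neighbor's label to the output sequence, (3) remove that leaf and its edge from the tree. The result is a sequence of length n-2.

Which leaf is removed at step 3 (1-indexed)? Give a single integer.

Step 1: current leaves = {2,3,6}. Remove leaf 2 (neighbor: 5).
Step 2: current leaves = {3,5,6}. Remove leaf 3 (neighbor: 4).
Step 3: current leaves = {5,6}. Remove leaf 5 (neighbor: 1).

Answer: 5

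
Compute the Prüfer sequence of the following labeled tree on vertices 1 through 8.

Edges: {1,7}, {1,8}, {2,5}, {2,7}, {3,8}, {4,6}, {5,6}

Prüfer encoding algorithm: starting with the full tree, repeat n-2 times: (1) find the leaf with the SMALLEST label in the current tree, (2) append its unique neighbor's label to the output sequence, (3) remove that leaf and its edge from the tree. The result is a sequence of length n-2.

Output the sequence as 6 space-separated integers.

Answer: 8 6 5 2 7 1

Derivation:
Step 1: leaves = {3,4}. Remove smallest leaf 3, emit neighbor 8.
Step 2: leaves = {4,8}. Remove smallest leaf 4, emit neighbor 6.
Step 3: leaves = {6,8}. Remove smallest leaf 6, emit neighbor 5.
Step 4: leaves = {5,8}. Remove smallest leaf 5, emit neighbor 2.
Step 5: leaves = {2,8}. Remove smallest leaf 2, emit neighbor 7.
Step 6: leaves = {7,8}. Remove smallest leaf 7, emit neighbor 1.
Done: 2 vertices remain (1, 8). Sequence = [8 6 5 2 7 1]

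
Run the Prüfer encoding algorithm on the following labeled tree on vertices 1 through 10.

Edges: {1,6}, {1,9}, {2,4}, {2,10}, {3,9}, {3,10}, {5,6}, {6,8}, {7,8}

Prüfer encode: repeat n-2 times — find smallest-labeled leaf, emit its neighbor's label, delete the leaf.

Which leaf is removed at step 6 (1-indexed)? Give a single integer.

Answer: 6

Derivation:
Step 1: current leaves = {4,5,7}. Remove leaf 4 (neighbor: 2).
Step 2: current leaves = {2,5,7}. Remove leaf 2 (neighbor: 10).
Step 3: current leaves = {5,7,10}. Remove leaf 5 (neighbor: 6).
Step 4: current leaves = {7,10}. Remove leaf 7 (neighbor: 8).
Step 5: current leaves = {8,10}. Remove leaf 8 (neighbor: 6).
Step 6: current leaves = {6,10}. Remove leaf 6 (neighbor: 1).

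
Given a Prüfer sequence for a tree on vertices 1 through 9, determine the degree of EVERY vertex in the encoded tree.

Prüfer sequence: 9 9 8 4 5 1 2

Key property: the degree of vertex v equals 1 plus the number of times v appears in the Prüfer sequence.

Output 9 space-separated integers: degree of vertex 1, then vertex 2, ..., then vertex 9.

Answer: 2 2 1 2 2 1 1 2 3

Derivation:
p_1 = 9: count[9] becomes 1
p_2 = 9: count[9] becomes 2
p_3 = 8: count[8] becomes 1
p_4 = 4: count[4] becomes 1
p_5 = 5: count[5] becomes 1
p_6 = 1: count[1] becomes 1
p_7 = 2: count[2] becomes 1
Degrees (1 + count): deg[1]=1+1=2, deg[2]=1+1=2, deg[3]=1+0=1, deg[4]=1+1=2, deg[5]=1+1=2, deg[6]=1+0=1, deg[7]=1+0=1, deg[8]=1+1=2, deg[9]=1+2=3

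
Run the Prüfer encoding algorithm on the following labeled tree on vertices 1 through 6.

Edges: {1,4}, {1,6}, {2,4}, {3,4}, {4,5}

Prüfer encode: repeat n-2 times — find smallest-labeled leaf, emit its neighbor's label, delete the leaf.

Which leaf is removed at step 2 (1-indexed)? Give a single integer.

Step 1: current leaves = {2,3,5,6}. Remove leaf 2 (neighbor: 4).
Step 2: current leaves = {3,5,6}. Remove leaf 3 (neighbor: 4).

Answer: 3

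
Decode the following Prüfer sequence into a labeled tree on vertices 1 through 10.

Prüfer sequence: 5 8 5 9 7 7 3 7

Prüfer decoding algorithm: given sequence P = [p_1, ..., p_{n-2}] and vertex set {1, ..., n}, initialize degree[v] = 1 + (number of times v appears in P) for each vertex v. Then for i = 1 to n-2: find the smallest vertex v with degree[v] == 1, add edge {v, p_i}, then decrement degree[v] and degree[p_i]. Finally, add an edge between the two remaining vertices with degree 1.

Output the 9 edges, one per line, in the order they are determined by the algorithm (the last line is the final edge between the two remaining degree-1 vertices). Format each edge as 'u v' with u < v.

Answer: 1 5
2 8
4 5
5 9
6 7
7 8
3 9
3 7
7 10

Derivation:
Initial degrees: {1:1, 2:1, 3:2, 4:1, 5:3, 6:1, 7:4, 8:2, 9:2, 10:1}
Step 1: smallest deg-1 vertex = 1, p_1 = 5. Add edge {1,5}. Now deg[1]=0, deg[5]=2.
Step 2: smallest deg-1 vertex = 2, p_2 = 8. Add edge {2,8}. Now deg[2]=0, deg[8]=1.
Step 3: smallest deg-1 vertex = 4, p_3 = 5. Add edge {4,5}. Now deg[4]=0, deg[5]=1.
Step 4: smallest deg-1 vertex = 5, p_4 = 9. Add edge {5,9}. Now deg[5]=0, deg[9]=1.
Step 5: smallest deg-1 vertex = 6, p_5 = 7. Add edge {6,7}. Now deg[6]=0, deg[7]=3.
Step 6: smallest deg-1 vertex = 8, p_6 = 7. Add edge {7,8}. Now deg[8]=0, deg[7]=2.
Step 7: smallest deg-1 vertex = 9, p_7 = 3. Add edge {3,9}. Now deg[9]=0, deg[3]=1.
Step 8: smallest deg-1 vertex = 3, p_8 = 7. Add edge {3,7}. Now deg[3]=0, deg[7]=1.
Final: two remaining deg-1 vertices are 7, 10. Add edge {7,10}.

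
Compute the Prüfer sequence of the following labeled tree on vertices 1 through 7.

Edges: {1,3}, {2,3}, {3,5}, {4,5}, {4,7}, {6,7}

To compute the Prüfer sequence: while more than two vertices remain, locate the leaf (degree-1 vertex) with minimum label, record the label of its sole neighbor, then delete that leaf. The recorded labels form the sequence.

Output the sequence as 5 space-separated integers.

Answer: 3 3 5 4 7

Derivation:
Step 1: leaves = {1,2,6}. Remove smallest leaf 1, emit neighbor 3.
Step 2: leaves = {2,6}. Remove smallest leaf 2, emit neighbor 3.
Step 3: leaves = {3,6}. Remove smallest leaf 3, emit neighbor 5.
Step 4: leaves = {5,6}. Remove smallest leaf 5, emit neighbor 4.
Step 5: leaves = {4,6}. Remove smallest leaf 4, emit neighbor 7.
Done: 2 vertices remain (6, 7). Sequence = [3 3 5 4 7]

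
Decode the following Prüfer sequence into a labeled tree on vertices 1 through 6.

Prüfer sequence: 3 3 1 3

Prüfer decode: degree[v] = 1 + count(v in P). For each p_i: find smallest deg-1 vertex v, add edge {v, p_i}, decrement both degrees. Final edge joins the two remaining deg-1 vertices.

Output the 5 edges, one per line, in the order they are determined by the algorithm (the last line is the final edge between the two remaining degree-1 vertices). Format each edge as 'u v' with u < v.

Initial degrees: {1:2, 2:1, 3:4, 4:1, 5:1, 6:1}
Step 1: smallest deg-1 vertex = 2, p_1 = 3. Add edge {2,3}. Now deg[2]=0, deg[3]=3.
Step 2: smallest deg-1 vertex = 4, p_2 = 3. Add edge {3,4}. Now deg[4]=0, deg[3]=2.
Step 3: smallest deg-1 vertex = 5, p_3 = 1. Add edge {1,5}. Now deg[5]=0, deg[1]=1.
Step 4: smallest deg-1 vertex = 1, p_4 = 3. Add edge {1,3}. Now deg[1]=0, deg[3]=1.
Final: two remaining deg-1 vertices are 3, 6. Add edge {3,6}.

Answer: 2 3
3 4
1 5
1 3
3 6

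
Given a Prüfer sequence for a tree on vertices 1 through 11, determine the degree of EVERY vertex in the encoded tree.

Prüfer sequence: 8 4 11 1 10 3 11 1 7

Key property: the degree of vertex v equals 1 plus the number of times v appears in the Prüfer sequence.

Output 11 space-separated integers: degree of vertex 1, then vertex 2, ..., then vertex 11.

Answer: 3 1 2 2 1 1 2 2 1 2 3

Derivation:
p_1 = 8: count[8] becomes 1
p_2 = 4: count[4] becomes 1
p_3 = 11: count[11] becomes 1
p_4 = 1: count[1] becomes 1
p_5 = 10: count[10] becomes 1
p_6 = 3: count[3] becomes 1
p_7 = 11: count[11] becomes 2
p_8 = 1: count[1] becomes 2
p_9 = 7: count[7] becomes 1
Degrees (1 + count): deg[1]=1+2=3, deg[2]=1+0=1, deg[3]=1+1=2, deg[4]=1+1=2, deg[5]=1+0=1, deg[6]=1+0=1, deg[7]=1+1=2, deg[8]=1+1=2, deg[9]=1+0=1, deg[10]=1+1=2, deg[11]=1+2=3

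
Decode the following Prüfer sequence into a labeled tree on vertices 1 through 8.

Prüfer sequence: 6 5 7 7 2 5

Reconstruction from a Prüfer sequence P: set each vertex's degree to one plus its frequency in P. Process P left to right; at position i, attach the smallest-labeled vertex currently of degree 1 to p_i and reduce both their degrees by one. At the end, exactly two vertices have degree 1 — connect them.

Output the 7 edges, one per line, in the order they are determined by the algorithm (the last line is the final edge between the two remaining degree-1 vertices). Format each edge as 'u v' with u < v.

Initial degrees: {1:1, 2:2, 3:1, 4:1, 5:3, 6:2, 7:3, 8:1}
Step 1: smallest deg-1 vertex = 1, p_1 = 6. Add edge {1,6}. Now deg[1]=0, deg[6]=1.
Step 2: smallest deg-1 vertex = 3, p_2 = 5. Add edge {3,5}. Now deg[3]=0, deg[5]=2.
Step 3: smallest deg-1 vertex = 4, p_3 = 7. Add edge {4,7}. Now deg[4]=0, deg[7]=2.
Step 4: smallest deg-1 vertex = 6, p_4 = 7. Add edge {6,7}. Now deg[6]=0, deg[7]=1.
Step 5: smallest deg-1 vertex = 7, p_5 = 2. Add edge {2,7}. Now deg[7]=0, deg[2]=1.
Step 6: smallest deg-1 vertex = 2, p_6 = 5. Add edge {2,5}. Now deg[2]=0, deg[5]=1.
Final: two remaining deg-1 vertices are 5, 8. Add edge {5,8}.

Answer: 1 6
3 5
4 7
6 7
2 7
2 5
5 8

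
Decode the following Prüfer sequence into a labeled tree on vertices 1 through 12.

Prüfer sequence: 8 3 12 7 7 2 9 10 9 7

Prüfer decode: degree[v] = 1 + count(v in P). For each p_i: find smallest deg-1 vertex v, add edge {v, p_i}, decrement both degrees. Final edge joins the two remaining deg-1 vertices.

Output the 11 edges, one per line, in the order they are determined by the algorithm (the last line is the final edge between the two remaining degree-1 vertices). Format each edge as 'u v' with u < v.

Answer: 1 8
3 4
3 12
5 7
6 7
2 8
2 9
10 11
9 10
7 9
7 12

Derivation:
Initial degrees: {1:1, 2:2, 3:2, 4:1, 5:1, 6:1, 7:4, 8:2, 9:3, 10:2, 11:1, 12:2}
Step 1: smallest deg-1 vertex = 1, p_1 = 8. Add edge {1,8}. Now deg[1]=0, deg[8]=1.
Step 2: smallest deg-1 vertex = 4, p_2 = 3. Add edge {3,4}. Now deg[4]=0, deg[3]=1.
Step 3: smallest deg-1 vertex = 3, p_3 = 12. Add edge {3,12}. Now deg[3]=0, deg[12]=1.
Step 4: smallest deg-1 vertex = 5, p_4 = 7. Add edge {5,7}. Now deg[5]=0, deg[7]=3.
Step 5: smallest deg-1 vertex = 6, p_5 = 7. Add edge {6,7}. Now deg[6]=0, deg[7]=2.
Step 6: smallest deg-1 vertex = 8, p_6 = 2. Add edge {2,8}. Now deg[8]=0, deg[2]=1.
Step 7: smallest deg-1 vertex = 2, p_7 = 9. Add edge {2,9}. Now deg[2]=0, deg[9]=2.
Step 8: smallest deg-1 vertex = 11, p_8 = 10. Add edge {10,11}. Now deg[11]=0, deg[10]=1.
Step 9: smallest deg-1 vertex = 10, p_9 = 9. Add edge {9,10}. Now deg[10]=0, deg[9]=1.
Step 10: smallest deg-1 vertex = 9, p_10 = 7. Add edge {7,9}. Now deg[9]=0, deg[7]=1.
Final: two remaining deg-1 vertices are 7, 12. Add edge {7,12}.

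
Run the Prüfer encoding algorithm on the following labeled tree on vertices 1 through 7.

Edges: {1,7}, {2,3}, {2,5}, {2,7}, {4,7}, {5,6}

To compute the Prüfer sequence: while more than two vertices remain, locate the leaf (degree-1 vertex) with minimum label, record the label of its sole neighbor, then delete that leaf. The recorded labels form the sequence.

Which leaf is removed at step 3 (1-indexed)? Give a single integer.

Answer: 4

Derivation:
Step 1: current leaves = {1,3,4,6}. Remove leaf 1 (neighbor: 7).
Step 2: current leaves = {3,4,6}. Remove leaf 3 (neighbor: 2).
Step 3: current leaves = {4,6}. Remove leaf 4 (neighbor: 7).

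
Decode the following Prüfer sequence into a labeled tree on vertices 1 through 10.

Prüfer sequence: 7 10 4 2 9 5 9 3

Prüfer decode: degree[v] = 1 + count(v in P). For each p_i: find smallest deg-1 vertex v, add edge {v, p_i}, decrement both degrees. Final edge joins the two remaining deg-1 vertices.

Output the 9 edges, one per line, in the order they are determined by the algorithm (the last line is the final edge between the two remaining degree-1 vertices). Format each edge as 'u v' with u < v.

Answer: 1 7
6 10
4 7
2 4
2 9
5 8
5 9
3 9
3 10

Derivation:
Initial degrees: {1:1, 2:2, 3:2, 4:2, 5:2, 6:1, 7:2, 8:1, 9:3, 10:2}
Step 1: smallest deg-1 vertex = 1, p_1 = 7. Add edge {1,7}. Now deg[1]=0, deg[7]=1.
Step 2: smallest deg-1 vertex = 6, p_2 = 10. Add edge {6,10}. Now deg[6]=0, deg[10]=1.
Step 3: smallest deg-1 vertex = 7, p_3 = 4. Add edge {4,7}. Now deg[7]=0, deg[4]=1.
Step 4: smallest deg-1 vertex = 4, p_4 = 2. Add edge {2,4}. Now deg[4]=0, deg[2]=1.
Step 5: smallest deg-1 vertex = 2, p_5 = 9. Add edge {2,9}. Now deg[2]=0, deg[9]=2.
Step 6: smallest deg-1 vertex = 8, p_6 = 5. Add edge {5,8}. Now deg[8]=0, deg[5]=1.
Step 7: smallest deg-1 vertex = 5, p_7 = 9. Add edge {5,9}. Now deg[5]=0, deg[9]=1.
Step 8: smallest deg-1 vertex = 9, p_8 = 3. Add edge {3,9}. Now deg[9]=0, deg[3]=1.
Final: two remaining deg-1 vertices are 3, 10. Add edge {3,10}.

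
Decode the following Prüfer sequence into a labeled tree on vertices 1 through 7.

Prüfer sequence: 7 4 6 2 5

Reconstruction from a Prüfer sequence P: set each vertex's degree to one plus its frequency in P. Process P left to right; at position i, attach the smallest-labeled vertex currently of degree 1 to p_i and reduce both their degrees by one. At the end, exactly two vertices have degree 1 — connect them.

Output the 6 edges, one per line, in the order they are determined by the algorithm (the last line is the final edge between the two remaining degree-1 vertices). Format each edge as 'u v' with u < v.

Initial degrees: {1:1, 2:2, 3:1, 4:2, 5:2, 6:2, 7:2}
Step 1: smallest deg-1 vertex = 1, p_1 = 7. Add edge {1,7}. Now deg[1]=0, deg[7]=1.
Step 2: smallest deg-1 vertex = 3, p_2 = 4. Add edge {3,4}. Now deg[3]=0, deg[4]=1.
Step 3: smallest deg-1 vertex = 4, p_3 = 6. Add edge {4,6}. Now deg[4]=0, deg[6]=1.
Step 4: smallest deg-1 vertex = 6, p_4 = 2. Add edge {2,6}. Now deg[6]=0, deg[2]=1.
Step 5: smallest deg-1 vertex = 2, p_5 = 5. Add edge {2,5}. Now deg[2]=0, deg[5]=1.
Final: two remaining deg-1 vertices are 5, 7. Add edge {5,7}.

Answer: 1 7
3 4
4 6
2 6
2 5
5 7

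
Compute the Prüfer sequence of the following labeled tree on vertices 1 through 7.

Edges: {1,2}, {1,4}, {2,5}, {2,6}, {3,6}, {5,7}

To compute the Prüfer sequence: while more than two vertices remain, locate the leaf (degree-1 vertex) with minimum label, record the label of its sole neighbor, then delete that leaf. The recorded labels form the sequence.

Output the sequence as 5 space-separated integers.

Step 1: leaves = {3,4,7}. Remove smallest leaf 3, emit neighbor 6.
Step 2: leaves = {4,6,7}. Remove smallest leaf 4, emit neighbor 1.
Step 3: leaves = {1,6,7}. Remove smallest leaf 1, emit neighbor 2.
Step 4: leaves = {6,7}. Remove smallest leaf 6, emit neighbor 2.
Step 5: leaves = {2,7}. Remove smallest leaf 2, emit neighbor 5.
Done: 2 vertices remain (5, 7). Sequence = [6 1 2 2 5]

Answer: 6 1 2 2 5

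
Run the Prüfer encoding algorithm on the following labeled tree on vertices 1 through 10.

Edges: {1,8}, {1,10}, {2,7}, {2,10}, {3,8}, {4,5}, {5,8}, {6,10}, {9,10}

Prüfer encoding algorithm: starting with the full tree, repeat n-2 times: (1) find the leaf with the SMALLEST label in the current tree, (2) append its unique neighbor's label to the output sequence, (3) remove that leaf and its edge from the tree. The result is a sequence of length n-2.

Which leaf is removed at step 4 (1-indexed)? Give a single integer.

Step 1: current leaves = {3,4,6,7,9}. Remove leaf 3 (neighbor: 8).
Step 2: current leaves = {4,6,7,9}. Remove leaf 4 (neighbor: 5).
Step 3: current leaves = {5,6,7,9}. Remove leaf 5 (neighbor: 8).
Step 4: current leaves = {6,7,8,9}. Remove leaf 6 (neighbor: 10).

Answer: 6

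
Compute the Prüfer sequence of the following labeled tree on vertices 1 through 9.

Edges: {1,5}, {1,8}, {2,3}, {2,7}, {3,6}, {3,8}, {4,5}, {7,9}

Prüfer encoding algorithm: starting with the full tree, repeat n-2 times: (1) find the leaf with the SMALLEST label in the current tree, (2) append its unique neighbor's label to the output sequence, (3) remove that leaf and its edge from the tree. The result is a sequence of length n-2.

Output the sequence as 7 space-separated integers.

Step 1: leaves = {4,6,9}. Remove smallest leaf 4, emit neighbor 5.
Step 2: leaves = {5,6,9}. Remove smallest leaf 5, emit neighbor 1.
Step 3: leaves = {1,6,9}. Remove smallest leaf 1, emit neighbor 8.
Step 4: leaves = {6,8,9}. Remove smallest leaf 6, emit neighbor 3.
Step 5: leaves = {8,9}. Remove smallest leaf 8, emit neighbor 3.
Step 6: leaves = {3,9}. Remove smallest leaf 3, emit neighbor 2.
Step 7: leaves = {2,9}. Remove smallest leaf 2, emit neighbor 7.
Done: 2 vertices remain (7, 9). Sequence = [5 1 8 3 3 2 7]

Answer: 5 1 8 3 3 2 7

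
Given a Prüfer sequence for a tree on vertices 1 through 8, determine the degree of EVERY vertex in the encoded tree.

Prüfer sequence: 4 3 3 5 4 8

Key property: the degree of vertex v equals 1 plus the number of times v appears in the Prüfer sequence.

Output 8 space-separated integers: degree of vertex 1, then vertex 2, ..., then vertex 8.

p_1 = 4: count[4] becomes 1
p_2 = 3: count[3] becomes 1
p_3 = 3: count[3] becomes 2
p_4 = 5: count[5] becomes 1
p_5 = 4: count[4] becomes 2
p_6 = 8: count[8] becomes 1
Degrees (1 + count): deg[1]=1+0=1, deg[2]=1+0=1, deg[3]=1+2=3, deg[4]=1+2=3, deg[5]=1+1=2, deg[6]=1+0=1, deg[7]=1+0=1, deg[8]=1+1=2

Answer: 1 1 3 3 2 1 1 2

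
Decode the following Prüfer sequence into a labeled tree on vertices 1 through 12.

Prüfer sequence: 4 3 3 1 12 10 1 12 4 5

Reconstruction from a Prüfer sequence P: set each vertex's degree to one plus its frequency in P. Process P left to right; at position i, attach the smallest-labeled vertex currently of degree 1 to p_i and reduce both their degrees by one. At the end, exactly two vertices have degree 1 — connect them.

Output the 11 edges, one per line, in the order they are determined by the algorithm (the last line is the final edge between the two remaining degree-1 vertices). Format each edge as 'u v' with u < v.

Initial degrees: {1:3, 2:1, 3:3, 4:3, 5:2, 6:1, 7:1, 8:1, 9:1, 10:2, 11:1, 12:3}
Step 1: smallest deg-1 vertex = 2, p_1 = 4. Add edge {2,4}. Now deg[2]=0, deg[4]=2.
Step 2: smallest deg-1 vertex = 6, p_2 = 3. Add edge {3,6}. Now deg[6]=0, deg[3]=2.
Step 3: smallest deg-1 vertex = 7, p_3 = 3. Add edge {3,7}. Now deg[7]=0, deg[3]=1.
Step 4: smallest deg-1 vertex = 3, p_4 = 1. Add edge {1,3}. Now deg[3]=0, deg[1]=2.
Step 5: smallest deg-1 vertex = 8, p_5 = 12. Add edge {8,12}. Now deg[8]=0, deg[12]=2.
Step 6: smallest deg-1 vertex = 9, p_6 = 10. Add edge {9,10}. Now deg[9]=0, deg[10]=1.
Step 7: smallest deg-1 vertex = 10, p_7 = 1. Add edge {1,10}. Now deg[10]=0, deg[1]=1.
Step 8: smallest deg-1 vertex = 1, p_8 = 12. Add edge {1,12}. Now deg[1]=0, deg[12]=1.
Step 9: smallest deg-1 vertex = 11, p_9 = 4. Add edge {4,11}. Now deg[11]=0, deg[4]=1.
Step 10: smallest deg-1 vertex = 4, p_10 = 5. Add edge {4,5}. Now deg[4]=0, deg[5]=1.
Final: two remaining deg-1 vertices are 5, 12. Add edge {5,12}.

Answer: 2 4
3 6
3 7
1 3
8 12
9 10
1 10
1 12
4 11
4 5
5 12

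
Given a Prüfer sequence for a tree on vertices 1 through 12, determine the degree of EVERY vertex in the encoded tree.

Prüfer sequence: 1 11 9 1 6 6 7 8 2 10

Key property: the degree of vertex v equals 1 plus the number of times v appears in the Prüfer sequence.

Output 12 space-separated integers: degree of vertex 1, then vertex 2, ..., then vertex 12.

Answer: 3 2 1 1 1 3 2 2 2 2 2 1

Derivation:
p_1 = 1: count[1] becomes 1
p_2 = 11: count[11] becomes 1
p_3 = 9: count[9] becomes 1
p_4 = 1: count[1] becomes 2
p_5 = 6: count[6] becomes 1
p_6 = 6: count[6] becomes 2
p_7 = 7: count[7] becomes 1
p_8 = 8: count[8] becomes 1
p_9 = 2: count[2] becomes 1
p_10 = 10: count[10] becomes 1
Degrees (1 + count): deg[1]=1+2=3, deg[2]=1+1=2, deg[3]=1+0=1, deg[4]=1+0=1, deg[5]=1+0=1, deg[6]=1+2=3, deg[7]=1+1=2, deg[8]=1+1=2, deg[9]=1+1=2, deg[10]=1+1=2, deg[11]=1+1=2, deg[12]=1+0=1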